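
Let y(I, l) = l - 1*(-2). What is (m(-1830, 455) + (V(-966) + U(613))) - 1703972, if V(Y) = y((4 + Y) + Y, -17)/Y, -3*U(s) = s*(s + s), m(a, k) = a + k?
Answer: -1889360423/966 ≈ -1.9559e+6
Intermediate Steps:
U(s) = -2*s²/3 (U(s) = -s*(s + s)/3 = -s*2*s/3 = -2*s²/3)
y(I, l) = 2 + l (y(I, l) = l + 2 = 2 + l)
V(Y) = -15/Y (V(Y) = (2 - 17)/Y = -15/Y)
(m(-1830, 455) + (V(-966) + U(613))) - 1703972 = ((-1830 + 455) + (-15/(-966) - ⅔*613²)) - 1703972 = (-1375 + (-15*(-1/966) - ⅔*375769)) - 1703972 = (-1375 + (5/322 - 751538/3)) - 1703972 = (-1375 - 241995221/966) - 1703972 = -243323471/966 - 1703972 = -1889360423/966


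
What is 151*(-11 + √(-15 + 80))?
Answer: -1661 + 151*√65 ≈ -443.60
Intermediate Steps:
151*(-11 + √(-15 + 80)) = 151*(-11 + √65) = -1661 + 151*√65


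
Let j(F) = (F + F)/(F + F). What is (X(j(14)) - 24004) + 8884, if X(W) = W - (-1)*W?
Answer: -15118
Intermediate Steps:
j(F) = 1 (j(F) = (2*F)/((2*F)) = (2*F)*(1/(2*F)) = 1)
X(W) = 2*W (X(W) = W + W = 2*W)
(X(j(14)) - 24004) + 8884 = (2*1 - 24004) + 8884 = (2 - 24004) + 8884 = -24002 + 8884 = -15118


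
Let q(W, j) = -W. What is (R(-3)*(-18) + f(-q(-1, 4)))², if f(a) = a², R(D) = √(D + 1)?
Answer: (1 - 18*I*√2)² ≈ -647.0 - 50.912*I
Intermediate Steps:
R(D) = √(1 + D)
(R(-3)*(-18) + f(-q(-1, 4)))² = (√(1 - 3)*(-18) + (-(-1)*(-1))²)² = (√(-2)*(-18) + (-1*1)²)² = ((I*√2)*(-18) + (-1)²)² = (-18*I*√2 + 1)² = (1 - 18*I*√2)²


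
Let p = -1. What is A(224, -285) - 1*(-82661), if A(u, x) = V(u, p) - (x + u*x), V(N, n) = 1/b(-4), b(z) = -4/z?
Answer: 146787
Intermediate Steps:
V(N, n) = 1 (V(N, n) = 1/(-4/(-4)) = 1/(-4*(-¼)) = 1/1 = 1)
A(u, x) = 1 - x - u*x (A(u, x) = 1 - (x + u*x) = 1 + (-x - u*x) = 1 - x - u*x)
A(224, -285) - 1*(-82661) = (1 - 1*(-285) - 1*224*(-285)) - 1*(-82661) = (1 + 285 + 63840) + 82661 = 64126 + 82661 = 146787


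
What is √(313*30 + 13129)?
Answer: √22519 ≈ 150.06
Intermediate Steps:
√(313*30 + 13129) = √(9390 + 13129) = √22519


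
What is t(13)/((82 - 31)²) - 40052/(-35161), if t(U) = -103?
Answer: 100553669/91453761 ≈ 1.0995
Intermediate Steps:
t(13)/((82 - 31)²) - 40052/(-35161) = -103/(82 - 31)² - 40052/(-35161) = -103/(51²) - 40052*(-1/35161) = -103/2601 + 40052/35161 = 100553669/91453761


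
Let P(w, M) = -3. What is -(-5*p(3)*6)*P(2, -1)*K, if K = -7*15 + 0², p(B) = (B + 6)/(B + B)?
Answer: 14175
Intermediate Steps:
p(B) = (6 + B)/(2*B) (p(B) = (6 + B)/((2*B)) = (6 + B)*(1/(2*B)) = (6 + B)/(2*B))
K = -105 (K = -105 + 0 = -105)
-(-5*p(3)*6)*P(2, -1)*K = -(-5*(6 + 3)/(2*3)*6)*(-3)*(-105) = -(-5*9/(2*3)*6)*(-3)*(-105) = -(-5*3/2*6)*(-3)*(-105) = --15/2*6*(-3)*(-105) = -(-45*(-3))*(-105) = -135*(-105) = -1*(-14175) = 14175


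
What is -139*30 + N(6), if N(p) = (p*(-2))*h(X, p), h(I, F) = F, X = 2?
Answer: -4242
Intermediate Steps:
N(p) = -2*p² (N(p) = (p*(-2))*p = (-2*p)*p = -2*p²)
-139*30 + N(6) = -139*30 - 2*6² = -4170 - 2*36 = -4170 - 72 = -4242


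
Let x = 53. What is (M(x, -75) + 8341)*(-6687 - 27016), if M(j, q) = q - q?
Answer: -281116723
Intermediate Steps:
M(j, q) = 0
(M(x, -75) + 8341)*(-6687 - 27016) = (0 + 8341)*(-6687 - 27016) = 8341*(-33703) = -281116723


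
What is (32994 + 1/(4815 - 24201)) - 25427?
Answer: 146693861/19386 ≈ 7567.0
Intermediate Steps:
(32994 + 1/(4815 - 24201)) - 25427 = (32994 + 1/(-19386)) - 25427 = (32994 - 1/19386) - 25427 = 639621683/19386 - 25427 = 146693861/19386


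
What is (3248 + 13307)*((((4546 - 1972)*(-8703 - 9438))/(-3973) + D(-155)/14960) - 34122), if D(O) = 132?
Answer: -100046469147471/270164 ≈ -3.7032e+8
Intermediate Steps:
(3248 + 13307)*((((4546 - 1972)*(-8703 - 9438))/(-3973) + D(-155)/14960) - 34122) = (3248 + 13307)*((((4546 - 1972)*(-8703 - 9438))/(-3973) + 132/14960) - 34122) = 16555*(((2574*(-18141))*(-1/3973) + 132*(1/14960)) - 34122) = 16555*((-46694934*(-1/3973) + 3/340) - 34122) = 16555*((46694934/3973 + 3/340) - 34122) = 16555*(15876289479/1350820 - 34122) = 16555*(-30216390561/1350820) = -100046469147471/270164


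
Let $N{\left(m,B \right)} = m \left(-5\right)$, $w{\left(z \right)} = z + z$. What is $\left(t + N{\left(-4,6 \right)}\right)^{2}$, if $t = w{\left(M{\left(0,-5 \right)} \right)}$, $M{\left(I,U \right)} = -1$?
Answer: $324$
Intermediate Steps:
$w{\left(z \right)} = 2 z$
$t = -2$ ($t = 2 \left(-1\right) = -2$)
$N{\left(m,B \right)} = - 5 m$
$\left(t + N{\left(-4,6 \right)}\right)^{2} = \left(-2 - -20\right)^{2} = \left(-2 + 20\right)^{2} = 18^{2} = 324$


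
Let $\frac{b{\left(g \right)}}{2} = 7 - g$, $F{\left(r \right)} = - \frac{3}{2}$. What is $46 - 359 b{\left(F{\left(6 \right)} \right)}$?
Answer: $-6057$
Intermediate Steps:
$F{\left(r \right)} = - \frac{3}{2}$ ($F{\left(r \right)} = \left(-3\right) \frac{1}{2} = - \frac{3}{2}$)
$b{\left(g \right)} = 14 - 2 g$ ($b{\left(g \right)} = 2 \left(7 - g\right) = 14 - 2 g$)
$46 - 359 b{\left(F{\left(6 \right)} \right)} = 46 - 359 \left(14 - -3\right) = 46 - 359 \left(14 + 3\right) = 46 - 6103 = -6057$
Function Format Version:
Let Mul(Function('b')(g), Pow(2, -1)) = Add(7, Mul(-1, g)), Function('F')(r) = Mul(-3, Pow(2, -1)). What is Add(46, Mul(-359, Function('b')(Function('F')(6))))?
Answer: -6057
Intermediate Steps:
Function('F')(r) = Rational(-3, 2) (Function('F')(r) = Mul(-3, Rational(1, 2)) = Rational(-3, 2))
Function('b')(g) = Add(14, Mul(-2, g)) (Function('b')(g) = Mul(2, Add(7, Mul(-1, g))) = Add(14, Mul(-2, g)))
Add(46, Mul(-359, Function('b')(Function('F')(6)))) = Add(46, Mul(-359, Add(14, Mul(-2, Rational(-3, 2))))) = Add(46, Mul(-359, Add(14, 3))) = Add(46, Mul(-359, 17)) = Add(46, -6103) = -6057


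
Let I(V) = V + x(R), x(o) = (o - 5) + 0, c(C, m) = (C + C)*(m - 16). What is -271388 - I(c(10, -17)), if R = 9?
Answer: -270732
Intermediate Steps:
c(C, m) = 2*C*(-16 + m) (c(C, m) = (2*C)*(-16 + m) = 2*C*(-16 + m))
x(o) = -5 + o (x(o) = (-5 + o) + 0 = -5 + o)
I(V) = 4 + V (I(V) = V + (-5 + 9) = V + 4 = 4 + V)
-271388 - I(c(10, -17)) = -271388 - (4 + 2*10*(-16 - 17)) = -271388 - (4 + 2*10*(-33)) = -271388 - (4 - 660) = -271388 - 1*(-656) = -271388 + 656 = -270732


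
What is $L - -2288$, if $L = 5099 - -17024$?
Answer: $24411$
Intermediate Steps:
$L = 22123$ ($L = 5099 + 17024 = 22123$)
$L - -2288 = 22123 - -2288 = 22123 + 2288 = 24411$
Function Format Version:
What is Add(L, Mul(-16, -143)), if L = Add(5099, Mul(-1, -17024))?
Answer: 24411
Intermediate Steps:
L = 22123 (L = Add(5099, 17024) = 22123)
Add(L, Mul(-16, -143)) = Add(22123, Mul(-16, -143)) = Add(22123, 2288) = 24411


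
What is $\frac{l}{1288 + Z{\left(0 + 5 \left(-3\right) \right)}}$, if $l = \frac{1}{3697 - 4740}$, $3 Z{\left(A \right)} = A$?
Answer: $- \frac{1}{1338169} \approx -7.4729 \cdot 10^{-7}$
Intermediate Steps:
$Z{\left(A \right)} = \frac{A}{3}$
$l = - \frac{1}{1043}$ ($l = \frac{1}{-1043} = - \frac{1}{1043} \approx -0.00095877$)
$\frac{l}{1288 + Z{\left(0 + 5 \left(-3\right) \right)}} = - \frac{1}{1043 \left(1288 + \frac{0 + 5 \left(-3\right)}{3}\right)} = - \frac{1}{1043 \left(1288 + \frac{0 - 15}{3}\right)} = - \frac{1}{1043 \left(1288 + \frac{1}{3} \left(-15\right)\right)} = - \frac{1}{1043 \left(1288 - 5\right)} = - \frac{1}{1043 \cdot 1283} = \left(- \frac{1}{1043}\right) \frac{1}{1283} = - \frac{1}{1338169}$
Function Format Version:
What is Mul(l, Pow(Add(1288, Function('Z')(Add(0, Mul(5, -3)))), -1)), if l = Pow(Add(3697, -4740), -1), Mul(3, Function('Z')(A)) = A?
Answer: Rational(-1, 1338169) ≈ -7.4729e-7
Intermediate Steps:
Function('Z')(A) = Mul(Rational(1, 3), A)
l = Rational(-1, 1043) (l = Pow(-1043, -1) = Rational(-1, 1043) ≈ -0.00095877)
Mul(l, Pow(Add(1288, Function('Z')(Add(0, Mul(5, -3)))), -1)) = Mul(Rational(-1, 1043), Pow(Add(1288, Mul(Rational(1, 3), Add(0, Mul(5, -3)))), -1)) = Mul(Rational(-1, 1043), Pow(Add(1288, Mul(Rational(1, 3), Add(0, -15))), -1)) = Mul(Rational(-1, 1043), Pow(Add(1288, Mul(Rational(1, 3), -15)), -1)) = Mul(Rational(-1, 1043), Pow(Add(1288, -5), -1)) = Mul(Rational(-1, 1043), Pow(1283, -1)) = Mul(Rational(-1, 1043), Rational(1, 1283)) = Rational(-1, 1338169)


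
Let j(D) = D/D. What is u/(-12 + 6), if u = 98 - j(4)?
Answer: -97/6 ≈ -16.167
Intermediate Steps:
j(D) = 1
u = 97 (u = 98 - 1*1 = 98 - 1 = 97)
u/(-12 + 6) = 97/(-12 + 6) = 97/(-6) = 97*(-⅙) = -97/6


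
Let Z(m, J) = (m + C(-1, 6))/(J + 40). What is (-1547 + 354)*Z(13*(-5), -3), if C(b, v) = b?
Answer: 78738/37 ≈ 2128.1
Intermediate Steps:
Z(m, J) = (-1 + m)/(40 + J) (Z(m, J) = (m - 1)/(J + 40) = (-1 + m)/(40 + J))
(-1547 + 354)*Z(13*(-5), -3) = (-1547 + 354)*((-1 + 13*(-5))/(40 - 3)) = -1193*(-1 - 65)/37 = -1193*(-66)/37 = -1193*(-66/37) = 78738/37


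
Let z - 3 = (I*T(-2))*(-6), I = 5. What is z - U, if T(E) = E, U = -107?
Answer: 170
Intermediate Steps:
z = 63 (z = 3 + (5*(-2))*(-6) = 3 - 10*(-6) = 3 + 60 = 63)
z - U = 63 - 1*(-107) = 63 + 107 = 170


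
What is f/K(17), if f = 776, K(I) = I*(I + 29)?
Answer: 388/391 ≈ 0.99233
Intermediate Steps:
K(I) = I*(29 + I)
f/K(17) = 776/((17*(29 + 17))) = 776/((17*46)) = 776/782 = 776*(1/782) = 388/391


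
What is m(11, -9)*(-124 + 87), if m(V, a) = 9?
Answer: -333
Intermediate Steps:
m(11, -9)*(-124 + 87) = 9*(-124 + 87) = 9*(-37) = -333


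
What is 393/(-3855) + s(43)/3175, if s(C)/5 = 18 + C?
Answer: -192/32639 ≈ -0.0058825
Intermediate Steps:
s(C) = 90 + 5*C (s(C) = 5*(18 + C) = 90 + 5*C)
393/(-3855) + s(43)/3175 = 393/(-3855) + (90 + 5*43)/3175 = 393*(-1/3855) + (90 + 215)*(1/3175) = -131/1285 + 305*(1/3175) = -131/1285 + 61/635 = -192/32639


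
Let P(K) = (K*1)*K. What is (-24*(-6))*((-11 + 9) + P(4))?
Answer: 2016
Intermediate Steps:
P(K) = K² (P(K) = K*K = K²)
(-24*(-6))*((-11 + 9) + P(4)) = (-24*(-6))*((-11 + 9) + 4²) = (-24*(-6))*(-2 + 16) = 144*14 = 2016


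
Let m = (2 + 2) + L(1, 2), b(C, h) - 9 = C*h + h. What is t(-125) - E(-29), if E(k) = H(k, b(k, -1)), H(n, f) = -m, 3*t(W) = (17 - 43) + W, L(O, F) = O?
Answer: -136/3 ≈ -45.333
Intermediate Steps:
t(W) = -26/3 + W/3 (t(W) = ((17 - 43) + W)/3 = (-26 + W)/3 = -26/3 + W/3)
b(C, h) = 9 + h + C*h (b(C, h) = 9 + (C*h + h) = 9 + (h + C*h) = 9 + h + C*h)
m = 5 (m = (2 + 2) + 1 = 4 + 1 = 5)
H(n, f) = -5 (H(n, f) = -1*5 = -5)
E(k) = -5
t(-125) - E(-29) = (-26/3 + (⅓)*(-125)) - 1*(-5) = (-26/3 - 125/3) + 5 = -151/3 + 5 = -136/3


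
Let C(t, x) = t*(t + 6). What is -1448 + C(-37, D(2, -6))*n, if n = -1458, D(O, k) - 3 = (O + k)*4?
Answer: -1673774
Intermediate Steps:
D(O, k) = 3 + 4*O + 4*k (D(O, k) = 3 + (O + k)*4 = 3 + (4*O + 4*k) = 3 + 4*O + 4*k)
C(t, x) = t*(6 + t)
-1448 + C(-37, D(2, -6))*n = -1448 - 37*(6 - 37)*(-1458) = -1448 - 37*(-31)*(-1458) = -1448 + 1147*(-1458) = -1448 - 1672326 = -1673774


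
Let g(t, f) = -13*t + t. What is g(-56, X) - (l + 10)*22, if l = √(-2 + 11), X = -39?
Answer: 386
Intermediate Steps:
l = 3 (l = √9 = 3)
g(t, f) = -12*t
g(-56, X) - (l + 10)*22 = -12*(-56) - (3 + 10)*22 = 672 - 13*22 = 672 - 1*286 = 672 - 286 = 386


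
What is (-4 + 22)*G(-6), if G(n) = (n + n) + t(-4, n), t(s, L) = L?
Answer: -324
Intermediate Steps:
G(n) = 3*n (G(n) = (n + n) + n = 2*n + n = 3*n)
(-4 + 22)*G(-6) = (-4 + 22)*(3*(-6)) = 18*(-18) = -324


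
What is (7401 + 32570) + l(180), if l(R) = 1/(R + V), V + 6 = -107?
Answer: 2678058/67 ≈ 39971.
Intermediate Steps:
V = -113 (V = -6 - 107 = -113)
l(R) = 1/(-113 + R) (l(R) = 1/(R - 113) = 1/(-113 + R))
(7401 + 32570) + l(180) = (7401 + 32570) + 1/(-113 + 180) = 39971 + 1/67 = 2678058/67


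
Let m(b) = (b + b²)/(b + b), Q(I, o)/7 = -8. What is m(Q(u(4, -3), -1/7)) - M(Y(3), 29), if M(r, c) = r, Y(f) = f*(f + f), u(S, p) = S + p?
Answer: -91/2 ≈ -45.500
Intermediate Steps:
Y(f) = 2*f² (Y(f) = f*(2*f) = 2*f²)
Q(I, o) = -56 (Q(I, o) = 7*(-8) = -56)
m(b) = (b + b²)/(2*b) (m(b) = (b + b²)/((2*b)) = (b + b²)*(1/(2*b)) = (b + b²)/(2*b))
m(Q(u(4, -3), -1/7)) - M(Y(3), 29) = (½ + (½)*(-56)) - 2*3² = (½ - 28) - 2*9 = -55/2 - 1*18 = -55/2 - 18 = -91/2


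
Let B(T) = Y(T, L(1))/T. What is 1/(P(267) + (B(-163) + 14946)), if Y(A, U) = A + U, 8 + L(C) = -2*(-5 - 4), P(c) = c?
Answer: 163/2479872 ≈ 6.5729e-5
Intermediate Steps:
L(C) = 10 (L(C) = -8 - 2*(-5 - 4) = -8 - 2*(-9) = -8 + 18 = 10)
B(T) = (10 + T)/T (B(T) = (T + 10)/T = (10 + T)/T)
1/(P(267) + (B(-163) + 14946)) = 1/(267 + ((10 - 163)/(-163) + 14946)) = 1/(267 + (-1/163*(-153) + 14946)) = 1/(267 + (153/163 + 14946)) = 1/(267 + 2436351/163) = 1/(2479872/163) = 163/2479872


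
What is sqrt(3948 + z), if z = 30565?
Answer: sqrt(34513) ≈ 185.78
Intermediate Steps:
sqrt(3948 + z) = sqrt(3948 + 30565) = sqrt(34513)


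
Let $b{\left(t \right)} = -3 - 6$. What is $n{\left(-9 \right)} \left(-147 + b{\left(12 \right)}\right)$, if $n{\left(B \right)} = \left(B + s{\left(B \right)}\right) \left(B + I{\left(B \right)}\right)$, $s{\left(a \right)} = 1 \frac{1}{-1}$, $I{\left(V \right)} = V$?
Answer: $-28080$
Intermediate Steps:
$s{\left(a \right)} = -1$ ($s{\left(a \right)} = 1 \left(-1\right) = -1$)
$b{\left(t \right)} = -9$
$n{\left(B \right)} = 2 B \left(-1 + B\right)$ ($n{\left(B \right)} = \left(B - 1\right) \left(B + B\right) = \left(-1 + B\right) 2 B = 2 B \left(-1 + B\right)$)
$n{\left(-9 \right)} \left(-147 + b{\left(12 \right)}\right) = 2 \left(-9\right) \left(-1 - 9\right) \left(-147 - 9\right) = 2 \left(-9\right) \left(-10\right) \left(-156\right) = 180 \left(-156\right) = -28080$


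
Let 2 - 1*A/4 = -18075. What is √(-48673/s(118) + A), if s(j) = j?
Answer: √1001073178/118 ≈ 268.13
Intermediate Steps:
A = 72308 (A = 8 - 4*(-18075) = 8 + 72300 = 72308)
√(-48673/s(118) + A) = √(-48673/118 + 72308) = √(8483671/118) = √1001073178/118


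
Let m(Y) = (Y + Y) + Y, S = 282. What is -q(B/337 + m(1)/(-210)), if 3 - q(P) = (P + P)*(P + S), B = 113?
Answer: 49601091919/278244050 ≈ 178.26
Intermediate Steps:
m(Y) = 3*Y (m(Y) = 2*Y + Y = 3*Y)
q(P) = 3 - 2*P*(282 + P) (q(P) = 3 - (P + P)*(P + 282) = 3 - 2*P*(282 + P))
-q(B/337 + m(1)/(-210)) = -(3 - 564*(113/337 + (3*1)/(-210)) - 2*(113/337 + (3*1)/(-210))²) = -(3 - 564*(113*(1/337) + 3*(-1/210)) - 2*(113*(1/337) + 3*(-1/210))²) = -(3 - 564*(113/337 - 1/70) - 2*(113/337 - 1/70)²) = -(3 - 564*7573/23590 - 2*(7573/23590)²) = -(3 - 2135586/11795 - 2*57350329/556488100) = -(3 - 2135586/11795 - 57350329/278244050) = -1*(-49601091919/278244050) = 49601091919/278244050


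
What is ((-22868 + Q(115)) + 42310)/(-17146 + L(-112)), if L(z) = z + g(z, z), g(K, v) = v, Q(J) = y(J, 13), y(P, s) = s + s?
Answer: -9734/8685 ≈ -1.1208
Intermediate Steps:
y(P, s) = 2*s
Q(J) = 26 (Q(J) = 2*13 = 26)
L(z) = 2*z (L(z) = z + z = 2*z)
((-22868 + Q(115)) + 42310)/(-17146 + L(-112)) = ((-22868 + 26) + 42310)/(-17146 + 2*(-112)) = (-22842 + 42310)/(-17146 - 224) = 19468/(-17370) = 19468*(-1/17370) = -9734/8685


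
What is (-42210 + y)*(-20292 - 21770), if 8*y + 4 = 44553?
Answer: 6164838061/4 ≈ 1.5412e+9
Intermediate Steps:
y = 44549/8 (y = -1/2 + (1/8)*44553 = -1/2 + 44553/8 = 44549/8 ≈ 5568.6)
(-42210 + y)*(-20292 - 21770) = (-42210 + 44549/8)*(-20292 - 21770) = -293131/8*(-42062) = 6164838061/4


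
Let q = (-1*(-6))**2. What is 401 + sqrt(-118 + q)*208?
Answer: 401 + 208*I*sqrt(82) ≈ 401.0 + 1883.5*I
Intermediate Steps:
q = 36 (q = 6**2 = 36)
401 + sqrt(-118 + q)*208 = 401 + sqrt(-118 + 36)*208 = 401 + sqrt(-82)*208 = 401 + (I*sqrt(82))*208 = 401 + 208*I*sqrt(82)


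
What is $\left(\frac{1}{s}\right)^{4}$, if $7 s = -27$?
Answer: $\frac{2401}{531441} \approx 0.0045179$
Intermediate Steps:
$s = - \frac{27}{7}$ ($s = \frac{1}{7} \left(-27\right) = - \frac{27}{7} \approx -3.8571$)
$\left(\frac{1}{s}\right)^{4} = \left(\frac{1}{- \frac{27}{7}}\right)^{4} = \left(- \frac{7}{27}\right)^{4} = \frac{2401}{531441}$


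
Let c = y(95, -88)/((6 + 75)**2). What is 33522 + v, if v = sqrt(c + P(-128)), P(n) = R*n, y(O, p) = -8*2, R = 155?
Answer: 33522 + 4*I*sqrt(8135641)/81 ≈ 33522.0 + 140.85*I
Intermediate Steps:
y(O, p) = -16
P(n) = 155*n
c = -16/6561 (c = -16/(6 + 75)**2 = -16/(81**2) = -16/6561 ≈ -0.0024387)
v = 4*I*sqrt(8135641)/81 (v = sqrt(-16/6561 + 155*(-128)) = sqrt(-16/6561 - 19840) = sqrt(-130170256/6561) = 4*I*sqrt(8135641)/81 ≈ 140.85*I)
33522 + v = 33522 + 4*I*sqrt(8135641)/81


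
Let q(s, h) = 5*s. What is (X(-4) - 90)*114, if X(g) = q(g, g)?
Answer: -12540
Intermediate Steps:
X(g) = 5*g
(X(-4) - 90)*114 = (5*(-4) - 90)*114 = (-20 - 90)*114 = -110*114 = -12540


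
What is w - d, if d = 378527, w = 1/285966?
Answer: -108245852081/285966 ≈ -3.7853e+5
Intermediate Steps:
w = 1/285966 ≈ 3.4969e-6
w - d = 1/285966 - 1*378527 = 1/285966 - 378527 = -108245852081/285966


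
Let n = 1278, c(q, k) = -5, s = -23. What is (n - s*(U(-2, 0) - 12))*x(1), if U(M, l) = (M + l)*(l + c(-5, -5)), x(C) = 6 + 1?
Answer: 8624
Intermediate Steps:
x(C) = 7
U(M, l) = (-5 + l)*(M + l) (U(M, l) = (M + l)*(l - 5) = (M + l)*(-5 + l) = (-5 + l)*(M + l))
(n - s*(U(-2, 0) - 12))*x(1) = (1278 - (-23)*((0**2 - 5*(-2) - 5*0 - 2*0) - 12))*7 = (1278 - (-23)*((0 + 10 + 0 + 0) - 12))*7 = (1278 - (-23)*(10 - 12))*7 = (1278 - (-23)*(-2))*7 = (1278 - 1*46)*7 = (1278 - 46)*7 = 1232*7 = 8624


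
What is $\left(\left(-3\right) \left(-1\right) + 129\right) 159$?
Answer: $20988$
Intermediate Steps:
$\left(\left(-3\right) \left(-1\right) + 129\right) 159 = \left(3 + 129\right) 159 = 132 \cdot 159 = 20988$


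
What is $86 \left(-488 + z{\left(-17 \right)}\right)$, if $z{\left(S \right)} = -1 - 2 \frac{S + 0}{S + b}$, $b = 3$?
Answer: $- \frac{295840}{7} \approx -42263.0$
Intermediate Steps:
$z{\left(S \right)} = -1 - \frac{2 S}{3 + S}$ ($z{\left(S \right)} = -1 - 2 \frac{S + 0}{S + 3} = -1 - 2 \frac{S}{3 + S} = -1 - \frac{2 S}{3 + S}$)
$86 \left(-488 + z{\left(-17 \right)}\right) = 86 \left(-488 + \frac{3 \left(-1 - -17\right)}{3 - 17}\right) = 86 \left(-488 + \frac{3 \left(-1 + 17\right)}{-14}\right) = 86 \left(-488 + 3 \left(- \frac{1}{14}\right) 16\right) = 86 \left(-488 - \frac{24}{7}\right) = 86 \left(- \frac{3440}{7}\right) = - \frac{295840}{7}$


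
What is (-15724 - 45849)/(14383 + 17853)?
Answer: -61573/32236 ≈ -1.9101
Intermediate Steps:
(-15724 - 45849)/(14383 + 17853) = -61573/32236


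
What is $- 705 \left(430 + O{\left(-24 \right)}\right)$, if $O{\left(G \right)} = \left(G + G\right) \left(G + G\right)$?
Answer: $-1927470$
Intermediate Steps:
$O{\left(G \right)} = 4 G^{2}$ ($O{\left(G \right)} = 2 G 2 G = 4 G^{2}$)
$- 705 \left(430 + O{\left(-24 \right)}\right) = - 705 \left(430 + 4 \left(-24\right)^{2}\right) = - 705 \left(430 + 4 \cdot 576\right) = - 705 \left(430 + 2304\right) = \left(-705\right) 2734 = -1927470$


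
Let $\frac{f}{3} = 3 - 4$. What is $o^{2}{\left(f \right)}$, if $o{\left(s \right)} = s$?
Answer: $9$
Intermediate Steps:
$f = -3$ ($f = 3 \left(3 - 4\right) = 3 \left(-1\right) = -3$)
$o^{2}{\left(f \right)} = \left(-3\right)^{2} = 9$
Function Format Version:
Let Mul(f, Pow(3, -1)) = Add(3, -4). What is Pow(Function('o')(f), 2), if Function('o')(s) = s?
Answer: 9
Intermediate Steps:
f = -3 (f = Mul(3, Add(3, -4)) = Mul(3, -1) = -3)
Pow(Function('o')(f), 2) = Pow(-3, 2) = 9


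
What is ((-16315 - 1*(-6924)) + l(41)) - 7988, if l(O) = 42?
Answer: -17337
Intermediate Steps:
((-16315 - 1*(-6924)) + l(41)) - 7988 = ((-16315 - 1*(-6924)) + 42) - 7988 = ((-16315 + 6924) + 42) - 7988 = (-9391 + 42) - 7988 = -9349 - 7988 = -17337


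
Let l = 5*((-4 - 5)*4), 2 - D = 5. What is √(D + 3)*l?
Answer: 0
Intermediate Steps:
D = -3 (D = 2 - 1*5 = 2 - 5 = -3)
l = -180 (l = 5*(-9*4) = 5*(-36) = -180)
√(D + 3)*l = √(-3 + 3)*(-180) = √0*(-180) = 0*(-180) = 0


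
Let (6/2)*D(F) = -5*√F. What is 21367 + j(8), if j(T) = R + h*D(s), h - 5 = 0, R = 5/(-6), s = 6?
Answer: 128197/6 - 25*√6/3 ≈ 21346.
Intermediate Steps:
R = -⅚ (R = 5*(-⅙) = -⅚ ≈ -0.83333)
h = 5 (h = 5 + 0 = 5)
D(F) = -5*√F/3 (D(F) = (-5*√F)/3 = -5*√F/3)
j(T) = -⅚ - 25*√6/3 (j(T) = -⅚ + 5*(-5*√6/3) = -⅚ - 25*√6/3)
21367 + j(8) = 21367 + (-⅚ - 25*√6/3) = 128197/6 - 25*√6/3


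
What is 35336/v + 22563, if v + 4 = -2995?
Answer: 67631101/2999 ≈ 22551.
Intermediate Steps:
v = -2999 (v = -4 - 2995 = -2999)
35336/v + 22563 = 35336/(-2999) + 22563 = 35336*(-1/2999) + 22563 = -35336/2999 + 22563 = 67631101/2999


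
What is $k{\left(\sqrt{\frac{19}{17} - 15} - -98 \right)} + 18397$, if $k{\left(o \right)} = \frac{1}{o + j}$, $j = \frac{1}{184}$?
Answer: $\frac{101849611127237}{5536204529} - \frac{67712 i \sqrt{1003}}{5536204529} \approx 18397.0 - 0.00038735 i$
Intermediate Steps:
$j = \frac{1}{184} \approx 0.0054348$
$k{\left(o \right)} = \frac{1}{\frac{1}{184} + o}$ ($k{\left(o \right)} = \frac{1}{o + \frac{1}{184}} = \frac{1}{\frac{1}{184} + o}$)
$k{\left(\sqrt{\frac{19}{17} - 15} - -98 \right)} + 18397 = \frac{184}{1 + 184 \left(\sqrt{\frac{19}{17} - 15} - -98\right)} + 18397 = \frac{184}{1 + 184 \left(\sqrt{19 \cdot \frac{1}{17} - 15} + 98\right)} + 18397 = \frac{184}{1 + 184 \left(\sqrt{\frac{19}{17} - 15} + 98\right)} + 18397 = \frac{184}{1 + 184 \left(\sqrt{- \frac{236}{17}} + 98\right)} + 18397 = \frac{184}{1 + 184 \left(\frac{2 i \sqrt{1003}}{17} + 98\right)} + 18397 = \frac{184}{1 + 184 \left(98 + \frac{2 i \sqrt{1003}}{17}\right)} + 18397 = \frac{184}{1 + \left(18032 + \frac{368 i \sqrt{1003}}{17}\right)} + 18397 = \frac{184}{18033 + \frac{368 i \sqrt{1003}}{17}} + 18397 = 18397 + \frac{184}{18033 + \frac{368 i \sqrt{1003}}{17}}$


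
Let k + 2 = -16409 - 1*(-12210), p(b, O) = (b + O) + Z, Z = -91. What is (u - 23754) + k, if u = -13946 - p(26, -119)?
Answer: -41717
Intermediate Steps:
p(b, O) = -91 + O + b (p(b, O) = (b + O) - 91 = (O + b) - 91 = -91 + O + b)
u = -13762 (u = -13946 - (-91 - 119 + 26) = -13946 - 1*(-184) = -13946 + 184 = -13762)
k = -4201 (k = -2 + (-16409 - 1*(-12210)) = -2 + (-16409 + 12210) = -2 - 4199 = -4201)
(u - 23754) + k = (-13762 - 23754) - 4201 = -37516 - 4201 = -41717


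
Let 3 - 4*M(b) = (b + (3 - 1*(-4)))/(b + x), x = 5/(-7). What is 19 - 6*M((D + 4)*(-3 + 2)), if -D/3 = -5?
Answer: 709/46 ≈ 15.413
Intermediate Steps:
D = 15 (D = -3*(-5) = 15)
x = -5/7 (x = 5*(-1/7) = -5/7 ≈ -0.71429)
M(b) = 3/4 - (7 + b)/(4*(-5/7 + b)) (M(b) = 3/4 - (b + (3 - 1*(-4)))/(4*(b - 5/7)) = 3/4 - (b + (3 + 4))/(4*(-5/7 + b)) = 3/4 - (b + 7)/(4*(-5/7 + b)) = 3/4 - (7 + b)/(4*(-5/7 + b)))
19 - 6*M((D + 4)*(-3 + 2)) = 19 - 3*(-32 + 7*((15 + 4)*(-3 + 2)))/(-5 + 7*((15 + 4)*(-3 + 2))) = 19 - 3*(-32 + 7*(19*(-1)))/(-5 + 7*(19*(-1))) = 19 - 3*(-32 + 7*(-19))/(-5 + 7*(-19)) = 19 - 3*(-32 - 133)/(-5 - 133) = 19 - 3*(-165)/(-138) = 19 - 3*(-1)*(-165)/138 = 19 - 6*55/92 = 19 - 165/46 = 709/46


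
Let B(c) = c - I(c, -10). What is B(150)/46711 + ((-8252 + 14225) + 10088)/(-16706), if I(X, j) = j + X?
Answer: -750058311/780353966 ≈ -0.96118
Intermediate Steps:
I(X, j) = X + j
B(c) = 10 (B(c) = c - (c - 10) = c - (-10 + c) = c + (10 - c) = 10)
B(150)/46711 + ((-8252 + 14225) + 10088)/(-16706) = 10/46711 + ((-8252 + 14225) + 10088)/(-16706) = 10*(1/46711) + (5973 + 10088)*(-1/16706) = 10/46711 + 16061*(-1/16706) = 10/46711 - 16061/16706 = -750058311/780353966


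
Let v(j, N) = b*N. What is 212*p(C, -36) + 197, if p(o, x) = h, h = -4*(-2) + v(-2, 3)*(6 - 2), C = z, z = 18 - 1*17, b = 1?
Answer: 4437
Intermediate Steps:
v(j, N) = N (v(j, N) = 1*N = N)
z = 1 (z = 18 - 17 = 1)
C = 1
h = 20 (h = -4*(-2) + 3*(6 - 2) = 8 + 3*4 = 8 + 12 = 20)
p(o, x) = 20
212*p(C, -36) + 197 = 212*20 + 197 = 4240 + 197 = 4437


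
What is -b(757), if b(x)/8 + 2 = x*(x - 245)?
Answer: -3100656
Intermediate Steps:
b(x) = -16 + 8*x*(-245 + x) (b(x) = -16 + 8*(x*(x - 245)) = -16 + 8*(x*(-245 + x)) = -16 + 8*x*(-245 + x))
-b(757) = -(-16 - 1960*757 + 8*757²) = -(-16 - 1483720 + 8*573049) = -(-16 - 1483720 + 4584392) = -1*3100656 = -3100656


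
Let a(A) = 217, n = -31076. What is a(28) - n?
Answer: 31293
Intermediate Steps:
a(28) - n = 217 - 1*(-31076) = 217 + 31076 = 31293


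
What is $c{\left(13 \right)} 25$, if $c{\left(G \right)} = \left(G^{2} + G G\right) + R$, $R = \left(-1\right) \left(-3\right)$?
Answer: $8525$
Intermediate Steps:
$R = 3$
$c{\left(G \right)} = 3 + 2 G^{2}$ ($c{\left(G \right)} = \left(G^{2} + G G\right) + 3 = \left(G^{2} + G^{2}\right) + 3 = 2 G^{2} + 3 = 3 + 2 G^{2}$)
$c{\left(13 \right)} 25 = \left(3 + 2 \cdot 13^{2}\right) 25 = \left(3 + 2 \cdot 169\right) 25 = \left(3 + 338\right) 25 = 341 \cdot 25 = 8525$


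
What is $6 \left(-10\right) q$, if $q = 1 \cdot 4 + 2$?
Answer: $-360$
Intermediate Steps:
$q = 6$ ($q = 4 + 2 = 6$)
$6 \left(-10\right) q = 6 \left(-10\right) 6 = \left(-60\right) 6 = -360$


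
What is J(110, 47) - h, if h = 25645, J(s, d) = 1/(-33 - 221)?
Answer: -6513831/254 ≈ -25645.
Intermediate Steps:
J(s, d) = -1/254 (J(s, d) = 1/(-254) = -1/254)
J(110, 47) - h = -1/254 - 1*25645 = -1/254 - 25645 = -6513831/254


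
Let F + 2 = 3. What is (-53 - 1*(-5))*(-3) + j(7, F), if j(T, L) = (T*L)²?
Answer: 193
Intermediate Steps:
F = 1 (F = -2 + 3 = 1)
j(T, L) = L²*T² (j(T, L) = (L*T)² = L²*T²)
(-53 - 1*(-5))*(-3) + j(7, F) = (-53 - 1*(-5))*(-3) + 1²*7² = (-53 + 5)*(-3) + 1*49 = -48*(-3) + 49 = 144 + 49 = 193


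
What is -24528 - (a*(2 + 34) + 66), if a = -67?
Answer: -22182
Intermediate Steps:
-24528 - (a*(2 + 34) + 66) = -24528 - (-67*(2 + 34) + 66) = -24528 - (-67*36 + 66) = -24528 - (-2412 + 66) = -24528 - 1*(-2346) = -24528 + 2346 = -22182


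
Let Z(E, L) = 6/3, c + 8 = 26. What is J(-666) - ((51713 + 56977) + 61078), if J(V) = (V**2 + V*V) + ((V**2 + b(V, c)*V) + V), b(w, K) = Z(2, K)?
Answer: 1158902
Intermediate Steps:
c = 18 (c = -8 + 26 = 18)
Z(E, L) = 2 (Z(E, L) = 6*(1/3) = 2)
b(w, K) = 2
J(V) = 3*V + 3*V**2 (J(V) = (V**2 + V*V) + ((V**2 + 2*V) + V) = (V**2 + V**2) + (V**2 + 3*V) = 2*V**2 + (V**2 + 3*V) = 3*V + 3*V**2)
J(-666) - ((51713 + 56977) + 61078) = 3*(-666)*(1 - 666) - ((51713 + 56977) + 61078) = 3*(-666)*(-665) - (108690 + 61078) = 1328670 - 1*169768 = 1328670 - 169768 = 1158902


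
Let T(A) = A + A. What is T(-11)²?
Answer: 484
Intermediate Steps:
T(A) = 2*A
T(-11)² = (2*(-11))² = (-22)² = 484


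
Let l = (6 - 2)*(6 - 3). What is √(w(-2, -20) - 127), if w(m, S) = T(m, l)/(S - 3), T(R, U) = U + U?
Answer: I*√67735/23 ≈ 11.316*I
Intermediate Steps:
l = 12 (l = 4*3 = 12)
T(R, U) = 2*U
w(m, S) = 24/(-3 + S) (w(m, S) = (2*12)/(S - 3) = 24/(-3 + S))
√(w(-2, -20) - 127) = √(24/(-3 - 20) - 127) = √(24/(-23) - 127) = √(24*(-1/23) - 127) = √(-24/23 - 127) = √(-2945/23) = I*√67735/23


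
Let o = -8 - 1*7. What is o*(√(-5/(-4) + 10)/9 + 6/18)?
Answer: -5 - 5*√5/2 ≈ -10.590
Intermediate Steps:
o = -15 (o = -8 - 7 = -15)
o*(√(-5/(-4) + 10)/9 + 6/18) = -15*(√(-5/(-4) + 10)/9 + 6/18) = -15*(√(-5*(-¼) + 10)*(⅑) + 6*(1/18)) = -15*(√(5/4 + 10)*(⅑) + ⅓) = -15*(√(45/4)*(⅑) + ⅓) = -15*((3*√5/2)*(⅑) + ⅓) = -15*(√5/6 + ⅓) = -15*(⅓ + √5/6) = -5 - 5*√5/2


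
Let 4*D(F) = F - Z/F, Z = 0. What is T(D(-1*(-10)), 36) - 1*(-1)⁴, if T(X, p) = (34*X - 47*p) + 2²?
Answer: -1604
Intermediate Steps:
D(F) = F/4 (D(F) = (F - 0/F)/4 = (F - 1*0)/4 = (F + 0)/4 = F/4)
T(X, p) = 4 - 47*p + 34*X (T(X, p) = (-47*p + 34*X) + 4 = 4 - 47*p + 34*X)
T(D(-1*(-10)), 36) - 1*(-1)⁴ = (4 - 47*36 + 34*((-1*(-10))/4)) - 1*(-1)⁴ = (4 - 1692 + 34*((¼)*10)) - 1*1 = (4 - 1692 + 34*(5/2)) - 1 = (4 - 1692 + 85) - 1 = -1603 - 1 = -1604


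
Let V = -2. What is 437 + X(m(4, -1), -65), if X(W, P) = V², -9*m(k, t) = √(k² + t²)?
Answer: 441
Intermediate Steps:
m(k, t) = -√(k² + t²)/9
X(W, P) = 4 (X(W, P) = (-2)² = 4)
437 + X(m(4, -1), -65) = 437 + 4 = 441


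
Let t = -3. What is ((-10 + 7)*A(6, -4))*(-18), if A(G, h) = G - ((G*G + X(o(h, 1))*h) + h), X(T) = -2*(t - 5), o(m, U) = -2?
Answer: 2052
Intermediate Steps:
X(T) = 16 (X(T) = -2*(-3 - 5) = -2*(-8) = 16)
A(G, h) = G - G**2 - 17*h (A(G, h) = G - ((G*G + 16*h) + h) = G - ((G**2 + 16*h) + h) = G - (G**2 + 17*h) = G + (-G**2 - 17*h) = G - G**2 - 17*h)
((-10 + 7)*A(6, -4))*(-18) = ((-10 + 7)*(6 - 1*6**2 - 17*(-4)))*(-18) = -3*(6 - 1*36 + 68)*(-18) = -3*(6 - 36 + 68)*(-18) = -3*38*(-18) = -114*(-18) = 2052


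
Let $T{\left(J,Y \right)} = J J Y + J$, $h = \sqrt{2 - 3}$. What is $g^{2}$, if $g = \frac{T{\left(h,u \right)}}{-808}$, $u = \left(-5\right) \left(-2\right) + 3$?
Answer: $\frac{21}{81608} - \frac{13 i}{326432} \approx 0.00025733 - 3.9825 \cdot 10^{-5} i$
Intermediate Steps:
$h = i$ ($h = \sqrt{-1} = i \approx 1.0 i$)
$u = 13$ ($u = 10 + 3 = 13$)
$T{\left(J,Y \right)} = J + Y J^{2}$ ($T{\left(J,Y \right)} = J^{2} Y + J = Y J^{2} + J = J + Y J^{2}$)
$g = - \frac{i \left(1 + 13 i\right)}{808}$ ($g = \frac{i \left(1 + i 13\right)}{-808} = i \left(1 + 13 i\right) \left(- \frac{1}{808}\right) = - \frac{i \left(1 + 13 i\right)}{808} \approx 0.016089 - 0.0012376 i$)
$g^{2} = \left(\frac{13}{808} - \frac{i}{808}\right)^{2}$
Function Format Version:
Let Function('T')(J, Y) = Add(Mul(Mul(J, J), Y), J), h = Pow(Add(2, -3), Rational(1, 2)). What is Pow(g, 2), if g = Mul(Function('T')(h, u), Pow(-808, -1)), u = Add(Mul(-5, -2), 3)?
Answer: Add(Rational(21, 81608), Mul(Rational(-13, 326432), I)) ≈ Add(0.00025733, Mul(-3.9825e-5, I))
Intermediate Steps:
h = I (h = Pow(-1, Rational(1, 2)) = I ≈ Mul(1.0000, I))
u = 13 (u = Add(10, 3) = 13)
Function('T')(J, Y) = Add(J, Mul(Y, Pow(J, 2))) (Function('T')(J, Y) = Add(Mul(Pow(J, 2), Y), J) = Add(Mul(Y, Pow(J, 2)), J) = Add(J, Mul(Y, Pow(J, 2))))
g = Mul(Rational(-1, 808), I, Add(1, Mul(13, I))) (g = Mul(Mul(I, Add(1, Mul(I, 13))), Pow(-808, -1)) = Mul(Mul(I, Add(1, Mul(13, I))), Rational(-1, 808)) = Mul(Rational(-1, 808), I, Add(1, Mul(13, I))) ≈ Add(0.016089, Mul(-0.0012376, I)))
Pow(g, 2) = Pow(Add(Rational(13, 808), Mul(Rational(-1, 808), I)), 2)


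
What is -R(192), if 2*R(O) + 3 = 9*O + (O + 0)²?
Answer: -38589/2 ≈ -19295.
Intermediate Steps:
R(O) = -3/2 + O²/2 + 9*O/2 (R(O) = -3/2 + (9*O + (O + 0)²)/2 = -3/2 + (9*O + O²)/2 = -3/2 + (O² + 9*O)/2 = -3/2 + (O²/2 + 9*O/2) = -3/2 + O²/2 + 9*O/2)
-R(192) = -(-3/2 + (½)*192² + (9/2)*192) = -(-3/2 + (½)*36864 + 864) = -(-3/2 + 18432 + 864) = -1*38589/2 = -38589/2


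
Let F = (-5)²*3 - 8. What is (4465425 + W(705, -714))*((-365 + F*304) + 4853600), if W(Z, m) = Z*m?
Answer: 19309483134165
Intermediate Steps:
F = 67 (F = 25*3 - 8 = 75 - 8 = 67)
(4465425 + W(705, -714))*((-365 + F*304) + 4853600) = (4465425 + 705*(-714))*((-365 + 67*304) + 4853600) = (4465425 - 503370)*((-365 + 20368) + 4853600) = 3962055*(20003 + 4853600) = 3962055*4873603 = 19309483134165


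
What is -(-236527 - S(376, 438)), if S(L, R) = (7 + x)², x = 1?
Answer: 236591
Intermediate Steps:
S(L, R) = 64 (S(L, R) = (7 + 1)² = 8² = 64)
-(-236527 - S(376, 438)) = -(-236527 - 1*64) = -(-236527 - 64) = -1*(-236591) = 236591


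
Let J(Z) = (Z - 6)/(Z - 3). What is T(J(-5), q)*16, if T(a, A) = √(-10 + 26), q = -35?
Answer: 64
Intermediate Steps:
J(Z) = (-6 + Z)/(-3 + Z)
T(a, A) = 4 (T(a, A) = √16 = 4)
T(J(-5), q)*16 = 4*16 = 64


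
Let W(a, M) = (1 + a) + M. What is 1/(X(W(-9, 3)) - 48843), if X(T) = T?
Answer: -1/48848 ≈ -2.0472e-5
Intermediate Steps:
W(a, M) = 1 + M + a
1/(X(W(-9, 3)) - 48843) = 1/((1 + 3 - 9) - 48843) = 1/(-5 - 48843) = 1/(-48848) = -1/48848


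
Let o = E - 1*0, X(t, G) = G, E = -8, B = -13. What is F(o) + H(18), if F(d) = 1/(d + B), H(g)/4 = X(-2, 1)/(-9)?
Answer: -31/63 ≈ -0.49206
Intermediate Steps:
o = -8 (o = -8 - 1*0 = -8 + 0 = -8)
H(g) = -4/9 (H(g) = 4*(1/(-9)) = 4*(1*(-⅑)) = 4*(-⅑) = -4/9)
F(d) = 1/(-13 + d) (F(d) = 1/(d - 13) = 1/(-13 + d))
F(o) + H(18) = 1/(-13 - 8) - 4/9 = 1/(-21) - 4/9 = -1/21 - 4/9 = -31/63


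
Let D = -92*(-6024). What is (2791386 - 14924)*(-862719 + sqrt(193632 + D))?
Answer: -2395306520178 + 22211696*sqrt(11685) ≈ -2.3929e+12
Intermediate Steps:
D = 554208
(2791386 - 14924)*(-862719 + sqrt(193632 + D)) = (2791386 - 14924)*(-862719 + sqrt(193632 + 554208)) = 2776462*(-862719 + sqrt(747840)) = 2776462*(-862719 + 8*sqrt(11685)) = -2395306520178 + 22211696*sqrt(11685)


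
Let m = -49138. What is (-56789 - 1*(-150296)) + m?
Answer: 44369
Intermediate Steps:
(-56789 - 1*(-150296)) + m = (-56789 - 1*(-150296)) - 49138 = (-56789 + 150296) - 49138 = 93507 - 49138 = 44369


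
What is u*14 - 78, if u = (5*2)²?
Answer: 1322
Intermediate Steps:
u = 100 (u = 10² = 100)
u*14 - 78 = 100*14 - 78 = 1400 - 78 = 1322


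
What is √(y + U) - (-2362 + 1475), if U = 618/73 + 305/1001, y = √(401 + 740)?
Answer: 887 + √(46831243459 + 5339663329*√1141)/73073 ≈ 893.52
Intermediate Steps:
y = √1141 ≈ 33.779
U = 640883/73073 (U = 618*(1/73) + 305*(1/1001) = 618/73 + 305/1001 = 640883/73073 ≈ 8.7704)
√(y + U) - (-2362 + 1475) = √(√1141 + 640883/73073) - (-2362 + 1475) = √(640883/73073 + √1141) - 1*(-887) = √(640883/73073 + √1141) + 887 = 887 + √(640883/73073 + √1141)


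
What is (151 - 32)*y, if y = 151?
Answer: 17969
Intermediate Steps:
(151 - 32)*y = (151 - 32)*151 = 119*151 = 17969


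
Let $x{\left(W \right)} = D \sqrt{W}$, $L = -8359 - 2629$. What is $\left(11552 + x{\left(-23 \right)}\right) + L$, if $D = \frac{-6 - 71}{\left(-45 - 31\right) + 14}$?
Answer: $564 + \frac{77 i \sqrt{23}}{62} \approx 564.0 + 5.9561 i$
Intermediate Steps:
$L = -10988$ ($L = -8359 - 2629 = -10988$)
$D = \frac{77}{62}$ ($D = - \frac{77}{-76 + 14} = - \frac{77}{-62} = \left(-77\right) \left(- \frac{1}{62}\right) = \frac{77}{62} \approx 1.2419$)
$x{\left(W \right)} = \frac{77 \sqrt{W}}{62}$
$\left(11552 + x{\left(-23 \right)}\right) + L = \left(11552 + \frac{77 \sqrt{-23}}{62}\right) - 10988 = \left(11552 + \frac{77 i \sqrt{23}}{62}\right) - 10988 = 564 + \frac{77 i \sqrt{23}}{62}$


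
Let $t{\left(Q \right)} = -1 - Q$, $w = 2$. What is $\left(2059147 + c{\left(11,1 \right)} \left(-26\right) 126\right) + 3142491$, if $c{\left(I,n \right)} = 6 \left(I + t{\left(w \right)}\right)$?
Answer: $5044390$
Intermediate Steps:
$c{\left(I,n \right)} = -18 + 6 I$ ($c{\left(I,n \right)} = 6 \left(I - 3\right) = 6 \left(-3 + I\right) = -18 + 6 I$)
$\left(2059147 + c{\left(11,1 \right)} \left(-26\right) 126\right) + 3142491 = \left(2059147 + \left(-18 + 6 \cdot 11\right) \left(-26\right) 126\right) + 3142491 = \left(2059147 + \left(-18 + 66\right) \left(-26\right) 126\right) + 3142491 = \left(2059147 + 48 \left(-26\right) 126\right) + 3142491 = \left(2059147 - 157248\right) + 3142491 = 1901899 + 3142491 = 5044390$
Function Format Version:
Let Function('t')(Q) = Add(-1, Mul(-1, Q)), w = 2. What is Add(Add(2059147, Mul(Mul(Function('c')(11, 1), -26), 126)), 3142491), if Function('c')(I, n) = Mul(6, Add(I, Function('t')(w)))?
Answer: 5044390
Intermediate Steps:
Function('c')(I, n) = Add(-18, Mul(6, I)) (Function('c')(I, n) = Mul(6, Add(I, Add(-1, Mul(-1, 2)))) = Mul(6, Add(I, Add(-1, -2))) = Mul(6, Add(I, -3)) = Mul(6, Add(-3, I)) = Add(-18, Mul(6, I)))
Add(Add(2059147, Mul(Mul(Function('c')(11, 1), -26), 126)), 3142491) = Add(Add(2059147, Mul(Mul(Add(-18, Mul(6, 11)), -26), 126)), 3142491) = Add(Add(2059147, Mul(Mul(Add(-18, 66), -26), 126)), 3142491) = Add(Add(2059147, Mul(Mul(48, -26), 126)), 3142491) = Add(Add(2059147, Mul(-1248, 126)), 3142491) = Add(Add(2059147, -157248), 3142491) = Add(1901899, 3142491) = 5044390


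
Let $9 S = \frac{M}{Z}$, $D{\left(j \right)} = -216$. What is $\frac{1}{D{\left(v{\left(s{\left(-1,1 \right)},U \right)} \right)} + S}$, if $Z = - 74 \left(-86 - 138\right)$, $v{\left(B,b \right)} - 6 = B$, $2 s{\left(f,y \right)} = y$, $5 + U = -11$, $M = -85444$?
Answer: $- \frac{37296}{8077297} \approx -0.0046174$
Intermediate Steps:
$U = -16$ ($U = -5 - 11 = -16$)
$s{\left(f,y \right)} = \frac{y}{2}$
$v{\left(B,b \right)} = 6 + B$
$Z = 16576$ ($Z = \left(-74\right) \left(-224\right) = 16576$)
$S = - \frac{21361}{37296}$ ($S = \frac{\left(-85444\right) \frac{1}{16576}}{9} = \frac{1}{9} \left(- \frac{21361}{4144}\right) = - \frac{21361}{37296} \approx -0.57274$)
$\frac{1}{D{\left(v{\left(s{\left(-1,1 \right)},U \right)} \right)} + S} = \frac{1}{-216 - \frac{21361}{37296}} = \frac{1}{- \frac{8077297}{37296}} = - \frac{37296}{8077297}$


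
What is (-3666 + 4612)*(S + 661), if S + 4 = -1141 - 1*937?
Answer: -1344266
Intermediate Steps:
S = -2082 (S = -4 + (-1141 - 1*937) = -4 + (-1141 - 937) = -4 - 2078 = -2082)
(-3666 + 4612)*(S + 661) = (-3666 + 4612)*(-2082 + 661) = 946*(-1421) = -1344266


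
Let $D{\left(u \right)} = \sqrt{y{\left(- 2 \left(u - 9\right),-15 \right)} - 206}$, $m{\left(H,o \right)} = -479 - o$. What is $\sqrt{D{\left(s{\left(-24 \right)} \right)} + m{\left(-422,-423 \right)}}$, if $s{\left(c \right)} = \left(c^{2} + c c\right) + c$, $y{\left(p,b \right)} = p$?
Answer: $\sqrt{-56 + 2 i \sqrt{611}} \approx 3.0577 + 8.0839 i$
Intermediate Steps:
$s{\left(c \right)} = c + 2 c^{2}$ ($s{\left(c \right)} = \left(c^{2} + c^{2}\right) + c = 2 c^{2} + c = c + 2 c^{2}$)
$D{\left(u \right)} = \sqrt{-188 - 2 u}$ ($D{\left(u \right)} = \sqrt{- 2 \left(u - 9\right) - 206} = \sqrt{- 2 \left(-9 + u\right) - 206} = \sqrt{\left(18 - 2 u\right) - 206} = \sqrt{-188 - 2 u}$)
$\sqrt{D{\left(s{\left(-24 \right)} \right)} + m{\left(-422,-423 \right)}} = \sqrt{\sqrt{-188 - 2 \left(- 24 \left(1 + 2 \left(-24\right)\right)\right)} - 56} = \sqrt{\sqrt{-188 - 2 \left(- 24 \left(1 - 48\right)\right)} + \left(-479 + 423\right)} = \sqrt{\sqrt{-188 - 2 \left(\left(-24\right) \left(-47\right)\right)} - 56} = \sqrt{\sqrt{-188 - 2256} - 56} = \sqrt{\sqrt{-2444} - 56} = \sqrt{2 i \sqrt{611} - 56} = \sqrt{-56 + 2 i \sqrt{611}}$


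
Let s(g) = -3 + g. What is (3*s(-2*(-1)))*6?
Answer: -18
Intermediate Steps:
(3*s(-2*(-1)))*6 = (3*(-3 - 2*(-1)))*6 = (3*(-3 + 2))*6 = (3*(-1))*6 = -3*6 = -18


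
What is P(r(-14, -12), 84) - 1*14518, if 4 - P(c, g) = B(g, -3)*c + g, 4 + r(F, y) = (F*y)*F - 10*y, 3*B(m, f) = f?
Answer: -16834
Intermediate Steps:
B(m, f) = f/3
r(F, y) = -4 - 10*y + y*F² (r(F, y) = -4 + ((F*y)*F - 10*y) = -4 + (y*F² - 10*y) = -4 + (-10*y + y*F²) = -4 - 10*y + y*F²)
P(c, g) = 4 + c - g (P(c, g) = 4 - (((⅓)*(-3))*c + g) = 4 - (-c + g) = 4 - (g - c) = 4 + (c - g) = 4 + c - g)
P(r(-14, -12), 84) - 1*14518 = (4 + (-4 - 10*(-12) - 12*(-14)²) - 1*84) - 1*14518 = (4 + (-4 + 120 - 12*196) - 84) - 14518 = (4 + (-4 + 120 - 2352) - 84) - 14518 = (4 - 2236 - 84) - 14518 = -2316 - 14518 = -16834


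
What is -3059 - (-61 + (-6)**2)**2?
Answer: -3684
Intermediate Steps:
-3059 - (-61 + (-6)**2)**2 = -3059 - (-61 + 36)**2 = -3059 - 1*(-25)**2 = -3059 - 1*625 = -3059 - 625 = -3684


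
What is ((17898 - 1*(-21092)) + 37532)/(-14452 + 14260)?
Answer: -38261/96 ≈ -398.55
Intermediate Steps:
((17898 - 1*(-21092)) + 37532)/(-14452 + 14260) = ((17898 + 21092) + 37532)/(-192) = (38990 + 37532)*(-1/192) = 76522*(-1/192) = -38261/96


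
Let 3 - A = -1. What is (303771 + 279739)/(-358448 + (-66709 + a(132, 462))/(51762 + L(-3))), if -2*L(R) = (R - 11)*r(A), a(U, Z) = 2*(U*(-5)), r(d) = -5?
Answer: -464357258/285253965 ≈ -1.6279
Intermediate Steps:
A = 4 (A = 3 - 1*(-1) = 3 + 1 = 4)
a(U, Z) = -10*U (a(U, Z) = 2*(-5*U) = -10*U)
L(R) = -55/2 + 5*R/2 (L(R) = -(R - 11)*(-5)/2 = -(-11 + R)*(-5)/2 = -(55 - 5*R)/2 = -55/2 + 5*R/2)
(303771 + 279739)/(-358448 + (-66709 + a(132, 462))/(51762 + L(-3))) = (303771 + 279739)/(-358448 + (-66709 - 10*132)/(51762 + (-55/2 + (5/2)*(-3)))) = 583510/(-358448 + (-66709 - 1320)/(51762 + (-55/2 - 15/2))) = 583510/(-358448 - 68029/(51762 - 35)) = 583510/(-358448 - 68029/51727) = 583510/(-358448 - 68029*1/51727) = 583510/(-358448 - 5233/3979) = 583510/(-1426269825/3979) = 583510*(-3979/1426269825) = -464357258/285253965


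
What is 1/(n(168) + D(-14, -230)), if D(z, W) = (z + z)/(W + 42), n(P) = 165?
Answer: 47/7762 ≈ 0.0060551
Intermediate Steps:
D(z, W) = 2*z/(42 + W) (D(z, W) = (2*z)/(42 + W) = 2*z/(42 + W))
1/(n(168) + D(-14, -230)) = 1/(165 + 2*(-14)/(42 - 230)) = 1/(165 + 2*(-14)/(-188)) = 1/(165 + 2*(-14)*(-1/188)) = 1/(165 + 7/47) = 1/(7762/47) = 47/7762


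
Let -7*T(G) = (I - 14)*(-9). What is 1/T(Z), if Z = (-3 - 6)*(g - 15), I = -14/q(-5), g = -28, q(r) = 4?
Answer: -2/45 ≈ -0.044444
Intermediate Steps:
I = -7/2 (I = -14/4 = -14*¼ = -7/2 ≈ -3.5000)
Z = 387 (Z = (-3 - 6)*(-28 - 15) = -9*(-43) = 387)
T(G) = -45/2 (T(G) = -(-7/2 - 14)*(-9)/7 = -(-5)*(-9)/2 = -⅐*315/2 = -45/2)
1/T(Z) = 1/(-45/2) = -2/45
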